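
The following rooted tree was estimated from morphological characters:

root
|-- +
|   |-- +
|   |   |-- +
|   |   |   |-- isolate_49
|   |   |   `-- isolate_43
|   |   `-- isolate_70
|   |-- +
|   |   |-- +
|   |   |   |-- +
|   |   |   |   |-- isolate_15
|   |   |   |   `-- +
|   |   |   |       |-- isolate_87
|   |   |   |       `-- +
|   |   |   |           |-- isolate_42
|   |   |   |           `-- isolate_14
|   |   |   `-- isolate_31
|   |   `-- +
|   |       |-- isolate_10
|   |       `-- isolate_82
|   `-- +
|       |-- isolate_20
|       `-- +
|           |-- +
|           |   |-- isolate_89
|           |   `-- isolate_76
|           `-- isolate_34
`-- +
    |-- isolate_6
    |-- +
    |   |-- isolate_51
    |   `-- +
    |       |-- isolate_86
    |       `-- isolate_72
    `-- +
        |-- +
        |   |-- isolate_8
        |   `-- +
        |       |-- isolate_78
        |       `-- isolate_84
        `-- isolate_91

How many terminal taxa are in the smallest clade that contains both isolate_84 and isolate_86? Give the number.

8

The MRCA of isolate_84 and isolate_86 is the node subtending (isolate_6,(isolate_51,(isolate_86,isolate_72)),((isolate_8,(isolate_78,isolate_84)),isolate_91)).
That clade contains 8 terminal taxa: isolate_51, isolate_6, isolate_72, isolate_78, isolate_8, isolate_84, isolate_86, isolate_91.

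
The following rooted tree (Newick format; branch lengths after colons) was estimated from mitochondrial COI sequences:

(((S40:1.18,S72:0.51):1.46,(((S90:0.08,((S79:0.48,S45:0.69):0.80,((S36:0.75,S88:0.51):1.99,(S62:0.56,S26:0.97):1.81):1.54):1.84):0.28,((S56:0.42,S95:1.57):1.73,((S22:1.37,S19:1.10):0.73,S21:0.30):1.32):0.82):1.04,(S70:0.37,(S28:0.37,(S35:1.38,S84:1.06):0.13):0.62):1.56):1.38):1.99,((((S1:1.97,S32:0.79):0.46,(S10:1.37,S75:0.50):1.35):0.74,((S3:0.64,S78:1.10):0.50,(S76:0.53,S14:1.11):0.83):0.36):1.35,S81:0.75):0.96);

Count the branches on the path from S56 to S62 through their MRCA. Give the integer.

The MRCA of S56 and S62 is the node subtending ((S90,((S79,S45),((S36,S88),(S62,S26)))),((S56,S95),((S22,S19),S21))).
From S56 up to that node: 3 branches. From S62 up to the same node: 5 branches. Total: 3 + 5 = 8.

8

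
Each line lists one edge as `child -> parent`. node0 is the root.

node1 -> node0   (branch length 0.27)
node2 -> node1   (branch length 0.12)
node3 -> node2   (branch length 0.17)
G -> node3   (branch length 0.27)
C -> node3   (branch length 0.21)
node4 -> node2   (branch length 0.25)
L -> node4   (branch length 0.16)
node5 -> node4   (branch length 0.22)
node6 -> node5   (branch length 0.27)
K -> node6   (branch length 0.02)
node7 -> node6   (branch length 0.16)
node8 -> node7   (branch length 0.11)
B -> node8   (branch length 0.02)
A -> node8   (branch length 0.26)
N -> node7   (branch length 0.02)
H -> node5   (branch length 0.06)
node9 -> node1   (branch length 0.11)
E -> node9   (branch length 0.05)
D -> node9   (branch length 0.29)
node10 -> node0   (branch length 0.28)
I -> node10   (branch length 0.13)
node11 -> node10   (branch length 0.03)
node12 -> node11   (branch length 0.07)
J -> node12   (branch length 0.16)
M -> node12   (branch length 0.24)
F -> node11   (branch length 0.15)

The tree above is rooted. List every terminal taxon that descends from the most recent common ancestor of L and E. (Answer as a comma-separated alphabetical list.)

A, B, C, D, E, G, H, K, L, N

Tracing L: it sits inside (L,((K,((B,A),N)),H)).
Tracing E: it sits inside (E,D).
The smallest clade enclosing both is (((G,C),(L,((K,((B,A),N)),H))),(E,D)); the answer is its 10 terminal taxa in alphabetical order.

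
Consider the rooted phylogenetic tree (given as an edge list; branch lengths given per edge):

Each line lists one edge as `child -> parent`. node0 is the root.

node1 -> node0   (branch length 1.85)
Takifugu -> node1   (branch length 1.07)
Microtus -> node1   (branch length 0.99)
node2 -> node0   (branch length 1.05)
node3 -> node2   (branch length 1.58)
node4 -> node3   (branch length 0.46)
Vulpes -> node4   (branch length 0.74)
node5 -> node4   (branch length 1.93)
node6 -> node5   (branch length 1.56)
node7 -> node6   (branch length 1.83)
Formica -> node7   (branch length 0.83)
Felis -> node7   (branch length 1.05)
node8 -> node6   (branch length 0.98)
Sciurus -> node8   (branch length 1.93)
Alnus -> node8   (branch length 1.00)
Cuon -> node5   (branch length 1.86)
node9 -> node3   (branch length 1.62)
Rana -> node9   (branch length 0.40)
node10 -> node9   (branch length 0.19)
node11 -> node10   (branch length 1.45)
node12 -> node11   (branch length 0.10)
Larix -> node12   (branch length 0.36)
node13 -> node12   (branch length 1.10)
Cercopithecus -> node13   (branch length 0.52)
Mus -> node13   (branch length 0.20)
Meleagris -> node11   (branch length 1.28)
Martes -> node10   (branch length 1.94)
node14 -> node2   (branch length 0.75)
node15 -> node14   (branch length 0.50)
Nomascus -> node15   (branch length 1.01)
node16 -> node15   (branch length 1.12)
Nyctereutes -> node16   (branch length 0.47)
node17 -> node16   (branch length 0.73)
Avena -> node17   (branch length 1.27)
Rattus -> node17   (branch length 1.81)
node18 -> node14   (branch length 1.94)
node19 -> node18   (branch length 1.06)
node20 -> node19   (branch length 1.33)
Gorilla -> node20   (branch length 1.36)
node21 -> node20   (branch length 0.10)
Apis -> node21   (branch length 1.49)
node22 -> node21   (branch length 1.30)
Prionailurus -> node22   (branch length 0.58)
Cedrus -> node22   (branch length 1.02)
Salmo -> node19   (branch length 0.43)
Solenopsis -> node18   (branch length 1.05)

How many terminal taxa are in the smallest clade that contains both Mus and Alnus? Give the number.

The MRCA of Mus and Alnus is the node subtending ((Vulpes,(((Formica,Felis),(Sciurus,Alnus)),Cuon)),(Rana,(((Larix,(Cercopithecus,Mus)),Meleagris),Martes))).
That clade contains 12 terminal taxa: Alnus, Cercopithecus, Cuon, Felis, Formica, Larix, Martes, Meleagris, Mus, Rana, Sciurus, Vulpes.

12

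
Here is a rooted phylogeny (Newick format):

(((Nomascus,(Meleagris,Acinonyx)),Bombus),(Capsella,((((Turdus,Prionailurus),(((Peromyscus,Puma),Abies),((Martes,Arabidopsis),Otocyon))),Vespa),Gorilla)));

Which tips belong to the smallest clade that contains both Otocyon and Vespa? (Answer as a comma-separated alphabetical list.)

Abies, Arabidopsis, Martes, Otocyon, Peromyscus, Prionailurus, Puma, Turdus, Vespa

Tracing Otocyon: it sits inside ((Martes,Arabidopsis),Otocyon).
Tracing Vespa: it sits inside (((Turdus,Prionailurus),(((Peromyscus,Puma),Abies),((Martes,Arabidopsis),Otocyon))),Vespa).
The smallest clade enclosing both is (((Turdus,Prionailurus),(((Peromyscus,Puma),Abies),((Martes,Arabidopsis),Otocyon))),Vespa); the answer is its 9 terminal taxa in alphabetical order.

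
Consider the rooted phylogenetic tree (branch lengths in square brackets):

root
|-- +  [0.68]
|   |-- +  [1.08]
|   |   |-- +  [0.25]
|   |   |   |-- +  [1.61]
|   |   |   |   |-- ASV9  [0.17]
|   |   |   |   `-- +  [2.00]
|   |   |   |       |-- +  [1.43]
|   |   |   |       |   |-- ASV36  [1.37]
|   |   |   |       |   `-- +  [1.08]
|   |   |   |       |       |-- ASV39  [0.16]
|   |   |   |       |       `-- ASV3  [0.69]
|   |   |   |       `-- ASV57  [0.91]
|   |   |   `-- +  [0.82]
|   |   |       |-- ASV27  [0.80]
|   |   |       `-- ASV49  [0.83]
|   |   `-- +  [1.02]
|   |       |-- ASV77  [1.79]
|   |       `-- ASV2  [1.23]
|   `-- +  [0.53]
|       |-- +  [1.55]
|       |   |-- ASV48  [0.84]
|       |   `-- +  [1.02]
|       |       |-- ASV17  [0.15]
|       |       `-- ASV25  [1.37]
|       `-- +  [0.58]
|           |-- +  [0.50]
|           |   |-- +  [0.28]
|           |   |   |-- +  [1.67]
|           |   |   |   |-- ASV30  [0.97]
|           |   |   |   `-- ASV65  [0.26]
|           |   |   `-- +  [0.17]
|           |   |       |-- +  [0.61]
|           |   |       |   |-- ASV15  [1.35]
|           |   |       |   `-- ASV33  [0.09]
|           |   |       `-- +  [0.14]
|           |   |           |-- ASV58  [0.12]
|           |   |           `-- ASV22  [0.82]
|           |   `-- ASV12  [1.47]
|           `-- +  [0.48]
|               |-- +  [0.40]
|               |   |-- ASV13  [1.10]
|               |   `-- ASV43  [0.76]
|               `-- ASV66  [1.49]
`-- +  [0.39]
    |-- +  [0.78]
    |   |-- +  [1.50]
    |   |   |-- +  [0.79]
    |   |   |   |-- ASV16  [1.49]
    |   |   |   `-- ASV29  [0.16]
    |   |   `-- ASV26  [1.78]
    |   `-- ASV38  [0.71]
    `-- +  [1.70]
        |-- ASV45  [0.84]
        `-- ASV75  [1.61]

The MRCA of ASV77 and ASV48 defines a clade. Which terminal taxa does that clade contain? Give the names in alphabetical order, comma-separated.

Tracing ASV77: it sits inside (ASV77,ASV2).
Tracing ASV48: it sits inside (ASV48,(ASV17,ASV25)).
The smallest clade enclosing both is ((((ASV9,((ASV36,(ASV39,ASV3)),ASV57)),(ASV27,ASV49)),(ASV77,ASV2)),((ASV48,(ASV17,ASV25)),((((ASV30,ASV65),((ASV15,ASV33),(ASV58,ASV22))),ASV12),((ASV13,ASV43),ASV66)))); the answer is its 22 terminal taxa in alphabetical order.

ASV12, ASV13, ASV15, ASV17, ASV2, ASV22, ASV25, ASV27, ASV3, ASV30, ASV33, ASV36, ASV39, ASV43, ASV48, ASV49, ASV57, ASV58, ASV65, ASV66, ASV77, ASV9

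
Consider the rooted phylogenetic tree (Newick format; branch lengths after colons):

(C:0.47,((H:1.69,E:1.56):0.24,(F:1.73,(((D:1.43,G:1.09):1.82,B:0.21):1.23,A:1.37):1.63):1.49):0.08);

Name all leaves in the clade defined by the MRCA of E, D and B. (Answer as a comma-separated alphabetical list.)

A, B, D, E, F, G, H

Tracing E: it sits inside (H,E).
Tracing D: it sits inside (D,G).
Tracing B: it sits inside ((D,G),B).
The smallest clade enclosing all 3 is ((H,E),(F,(((D,G),B),A))); the answer is its 7 terminal taxa in alphabetical order.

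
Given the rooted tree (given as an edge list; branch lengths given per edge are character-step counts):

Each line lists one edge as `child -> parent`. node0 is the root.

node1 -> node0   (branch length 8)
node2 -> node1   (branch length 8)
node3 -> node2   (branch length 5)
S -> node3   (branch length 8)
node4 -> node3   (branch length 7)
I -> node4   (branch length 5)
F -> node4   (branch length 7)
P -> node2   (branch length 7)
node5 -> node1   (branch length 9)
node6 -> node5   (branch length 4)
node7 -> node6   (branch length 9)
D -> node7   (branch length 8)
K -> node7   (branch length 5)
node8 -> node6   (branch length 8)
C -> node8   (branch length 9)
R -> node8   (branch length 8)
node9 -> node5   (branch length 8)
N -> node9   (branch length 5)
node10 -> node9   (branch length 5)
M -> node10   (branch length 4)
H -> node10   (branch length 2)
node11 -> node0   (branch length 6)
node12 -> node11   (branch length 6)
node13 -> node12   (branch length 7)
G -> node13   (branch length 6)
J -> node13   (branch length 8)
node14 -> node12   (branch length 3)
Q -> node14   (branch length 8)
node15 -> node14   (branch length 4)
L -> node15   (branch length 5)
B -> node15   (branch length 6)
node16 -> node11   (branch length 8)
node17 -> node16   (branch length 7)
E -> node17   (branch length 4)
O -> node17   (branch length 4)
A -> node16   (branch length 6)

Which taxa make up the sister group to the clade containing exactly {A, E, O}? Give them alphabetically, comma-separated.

B, G, J, L, Q

The clade containing exactly {A, E, O} attaches to the tree at the node subtending (((G,J),(Q,(L,B))),((E,O),A)).
The other lineage descending from that same node — the sister group — is ((G,J),(Q,(L,B))); its 5 tips in alphabetical order are the answer.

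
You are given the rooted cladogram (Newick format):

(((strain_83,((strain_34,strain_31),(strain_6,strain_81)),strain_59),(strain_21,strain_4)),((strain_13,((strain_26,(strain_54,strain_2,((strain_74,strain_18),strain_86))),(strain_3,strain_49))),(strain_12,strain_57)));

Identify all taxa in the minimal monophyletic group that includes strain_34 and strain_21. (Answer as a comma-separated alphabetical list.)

Tracing strain_34: it sits inside (strain_34,strain_31).
Tracing strain_21: it sits inside (strain_21,strain_4).
The smallest clade enclosing both is ((strain_83,((strain_34,strain_31),(strain_6,strain_81)),strain_59),(strain_21,strain_4)); the answer is its 8 terminal taxa in alphabetical order.

strain_21, strain_31, strain_34, strain_4, strain_59, strain_6, strain_81, strain_83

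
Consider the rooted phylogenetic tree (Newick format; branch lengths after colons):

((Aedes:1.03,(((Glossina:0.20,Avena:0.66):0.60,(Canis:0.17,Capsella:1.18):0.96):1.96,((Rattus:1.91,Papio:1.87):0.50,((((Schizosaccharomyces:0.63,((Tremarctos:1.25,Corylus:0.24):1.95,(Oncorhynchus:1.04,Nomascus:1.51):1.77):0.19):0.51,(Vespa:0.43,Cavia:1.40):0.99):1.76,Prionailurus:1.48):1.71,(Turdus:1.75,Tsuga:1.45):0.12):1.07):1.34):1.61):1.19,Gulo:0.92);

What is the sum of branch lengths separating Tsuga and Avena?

The path runs Tsuga → … → MRCA → … → Avena; the MRCA is the node subtending (((Glossina,Avena),(Canis,Capsella)),((Rattus,Papio),((((Schizosaccharomyces,((Tremarctos,Corylus),(Oncorhynchus,Nomascus))),(Vespa,Cavia)),Prionailurus),(Turdus,Tsuga)))).
Branch lengths along that path: 1.45 + 0.12 + 1.07 + 1.34 + 1.96 + 0.60 + 0.66 = 7.20.

7.20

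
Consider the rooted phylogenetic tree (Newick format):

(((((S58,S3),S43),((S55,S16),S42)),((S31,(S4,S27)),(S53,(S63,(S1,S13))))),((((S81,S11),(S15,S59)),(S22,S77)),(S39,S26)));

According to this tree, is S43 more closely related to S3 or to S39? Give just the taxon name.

S3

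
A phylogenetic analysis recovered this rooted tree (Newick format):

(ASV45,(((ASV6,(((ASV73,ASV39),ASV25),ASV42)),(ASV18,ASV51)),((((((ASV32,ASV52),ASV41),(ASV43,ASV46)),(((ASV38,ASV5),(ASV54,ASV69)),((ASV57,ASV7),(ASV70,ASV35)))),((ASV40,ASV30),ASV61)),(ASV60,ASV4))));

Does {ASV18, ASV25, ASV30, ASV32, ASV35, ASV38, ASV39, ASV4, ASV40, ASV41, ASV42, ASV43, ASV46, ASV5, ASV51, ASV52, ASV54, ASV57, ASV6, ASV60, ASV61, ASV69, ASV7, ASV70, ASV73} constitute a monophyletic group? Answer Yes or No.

The most recent common ancestor of these taxa subtends (((ASV6,(((ASV73,ASV39),ASV25),ASV42)),(ASV18,ASV51)),((((((ASV32,ASV52),ASV41),(ASV43,ASV46)),(((ASV38,ASV5),(ASV54,ASV69)),((ASV57,ASV7),(ASV70,ASV35)))),((ASV40,ASV30),ASV61)),(ASV60,ASV4))).
That clade has exactly 25 tips — every listed taxon and nothing else — so the group is monophyletic.

Yes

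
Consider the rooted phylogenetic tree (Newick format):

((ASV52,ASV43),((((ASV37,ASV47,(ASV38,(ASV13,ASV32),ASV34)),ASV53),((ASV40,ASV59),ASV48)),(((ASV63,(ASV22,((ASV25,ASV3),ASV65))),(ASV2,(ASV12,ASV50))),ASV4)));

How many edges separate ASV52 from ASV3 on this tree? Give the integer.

10

The MRCA of ASV52 and ASV3 is the root of the tree.
From ASV52 up to that node: 2 branches. From ASV3 up to the same node: 8 branches. Total: 2 + 8 = 10.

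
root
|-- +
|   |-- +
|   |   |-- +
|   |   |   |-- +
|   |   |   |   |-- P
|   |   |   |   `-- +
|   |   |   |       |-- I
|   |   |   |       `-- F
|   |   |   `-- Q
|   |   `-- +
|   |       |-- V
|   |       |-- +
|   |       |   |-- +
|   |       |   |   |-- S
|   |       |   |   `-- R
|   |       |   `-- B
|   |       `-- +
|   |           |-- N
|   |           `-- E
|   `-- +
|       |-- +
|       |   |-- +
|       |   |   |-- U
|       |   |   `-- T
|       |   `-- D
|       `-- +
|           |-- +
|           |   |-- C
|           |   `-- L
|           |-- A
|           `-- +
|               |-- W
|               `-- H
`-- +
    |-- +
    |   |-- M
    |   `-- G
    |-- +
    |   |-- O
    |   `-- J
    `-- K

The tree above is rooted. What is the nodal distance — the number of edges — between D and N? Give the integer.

The MRCA of D and N is the node subtending ((((P,(I,F)),Q),(V,((S,R),B),(N,E))),(((U,T),D),((C,L),A,(W,H)))).
From D up to that node: 3 branches. From N up to the same node: 4 branches. Total: 3 + 4 = 7.

7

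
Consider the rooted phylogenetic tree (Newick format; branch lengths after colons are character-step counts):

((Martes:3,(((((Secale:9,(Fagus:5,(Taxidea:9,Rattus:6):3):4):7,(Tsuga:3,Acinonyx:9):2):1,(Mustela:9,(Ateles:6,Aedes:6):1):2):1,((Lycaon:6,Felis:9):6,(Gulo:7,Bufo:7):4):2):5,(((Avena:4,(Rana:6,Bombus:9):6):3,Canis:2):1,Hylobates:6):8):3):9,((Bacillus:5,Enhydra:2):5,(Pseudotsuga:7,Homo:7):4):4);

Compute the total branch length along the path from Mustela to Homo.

The path runs Mustela → … → MRCA → … → Homo; the MRCA is the root of the tree.
Branch lengths along that path: 9 + 2 + 1 + 5 + 3 + 9 + 4 + 4 + 7 = 44.

44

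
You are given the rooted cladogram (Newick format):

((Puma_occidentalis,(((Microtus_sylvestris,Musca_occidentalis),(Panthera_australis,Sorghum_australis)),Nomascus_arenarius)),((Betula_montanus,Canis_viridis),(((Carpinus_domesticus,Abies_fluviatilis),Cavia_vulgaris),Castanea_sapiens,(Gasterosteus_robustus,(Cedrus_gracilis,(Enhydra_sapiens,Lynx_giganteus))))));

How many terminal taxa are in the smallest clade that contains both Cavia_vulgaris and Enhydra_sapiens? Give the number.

8

The MRCA of Cavia_vulgaris and Enhydra_sapiens is the node subtending (((Carpinus_domesticus,Abies_fluviatilis),Cavia_vulgaris),Castanea_sapiens,(Gasterosteus_robustus,(Cedrus_gracilis,(Enhydra_sapiens,Lynx_giganteus)))).
That clade contains 8 terminal taxa: Abies_fluviatilis, Carpinus_domesticus, Castanea_sapiens, Cavia_vulgaris, Cedrus_gracilis, Enhydra_sapiens, Gasterosteus_robustus, Lynx_giganteus.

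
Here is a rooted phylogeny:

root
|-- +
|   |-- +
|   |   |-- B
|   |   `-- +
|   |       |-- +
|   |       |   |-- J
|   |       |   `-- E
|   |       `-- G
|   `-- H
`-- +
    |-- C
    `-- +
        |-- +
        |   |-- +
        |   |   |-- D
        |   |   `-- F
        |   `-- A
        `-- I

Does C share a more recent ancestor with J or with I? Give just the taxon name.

The MRCA of C and I subtends (C,(((D,F),A),I)) (5 taxa).
The MRCA of C and J is the root, subtending the entire tree (10 taxa).
The first is nested inside the second, so C shares a more recent common ancestor with I.

I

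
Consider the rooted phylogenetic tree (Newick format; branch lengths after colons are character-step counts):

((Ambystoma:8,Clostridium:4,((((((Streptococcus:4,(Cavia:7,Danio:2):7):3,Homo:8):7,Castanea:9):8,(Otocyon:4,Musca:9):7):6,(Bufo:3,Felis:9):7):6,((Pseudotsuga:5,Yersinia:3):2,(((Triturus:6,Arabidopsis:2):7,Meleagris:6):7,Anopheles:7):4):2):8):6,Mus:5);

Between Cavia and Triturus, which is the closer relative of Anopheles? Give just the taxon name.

The MRCA of Anopheles and Triturus subtends (((Triturus,Arabidopsis),Meleagris),Anopheles) (4 taxa).
The MRCA of Anopheles and Cavia subtends ((((((Streptococcus,(Cavia,Danio)),Homo),Castanea),(Otocyon,Musca)),(Bufo,Felis)),((Pseudotsuga,Yersinia),(((Triturus,Arabidopsis),Meleagris),Anopheles))) (15 taxa).
The first is nested inside the second, so Anopheles shares a more recent common ancestor with Triturus.

Triturus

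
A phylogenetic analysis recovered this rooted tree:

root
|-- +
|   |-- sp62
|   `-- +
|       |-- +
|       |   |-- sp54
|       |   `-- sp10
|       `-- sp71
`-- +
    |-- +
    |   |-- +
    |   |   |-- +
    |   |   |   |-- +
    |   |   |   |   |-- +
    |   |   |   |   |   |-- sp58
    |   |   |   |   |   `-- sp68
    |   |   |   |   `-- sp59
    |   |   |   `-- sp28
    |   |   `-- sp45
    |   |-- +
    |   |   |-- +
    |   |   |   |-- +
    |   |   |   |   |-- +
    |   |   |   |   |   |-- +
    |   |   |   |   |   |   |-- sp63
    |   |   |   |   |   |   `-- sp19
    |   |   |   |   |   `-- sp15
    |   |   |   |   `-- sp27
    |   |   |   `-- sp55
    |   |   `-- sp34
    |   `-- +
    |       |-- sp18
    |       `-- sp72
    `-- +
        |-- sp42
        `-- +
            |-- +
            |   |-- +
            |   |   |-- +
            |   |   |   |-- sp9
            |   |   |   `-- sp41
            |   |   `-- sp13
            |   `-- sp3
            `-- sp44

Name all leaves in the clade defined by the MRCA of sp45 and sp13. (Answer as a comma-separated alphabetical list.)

Tracing sp45: it sits inside ((((sp58,sp68),sp59),sp28),sp45).
Tracing sp13: it sits inside ((sp9,sp41),sp13).
The smallest clade enclosing both is ((((((sp58,sp68),sp59),sp28),sp45),(((((sp63,sp19),sp15),sp27),sp55),sp34),(sp18,sp72)),(sp42,((((sp9,sp41),sp13),sp3),sp44))); the answer is its 19 terminal taxa in alphabetical order.

sp13, sp15, sp18, sp19, sp27, sp28, sp3, sp34, sp41, sp42, sp44, sp45, sp55, sp58, sp59, sp63, sp68, sp72, sp9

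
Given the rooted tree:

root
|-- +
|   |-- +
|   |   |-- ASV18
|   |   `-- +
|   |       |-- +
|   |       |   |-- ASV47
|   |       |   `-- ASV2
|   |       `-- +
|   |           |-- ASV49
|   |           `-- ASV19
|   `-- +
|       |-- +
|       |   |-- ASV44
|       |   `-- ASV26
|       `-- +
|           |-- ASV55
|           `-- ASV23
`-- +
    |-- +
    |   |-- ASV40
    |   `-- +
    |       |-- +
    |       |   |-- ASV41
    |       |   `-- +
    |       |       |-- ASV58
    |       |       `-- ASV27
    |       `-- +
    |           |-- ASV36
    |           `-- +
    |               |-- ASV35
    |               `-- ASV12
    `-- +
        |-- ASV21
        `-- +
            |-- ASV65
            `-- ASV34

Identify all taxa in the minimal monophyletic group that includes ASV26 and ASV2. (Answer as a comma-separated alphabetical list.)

ASV18, ASV19, ASV2, ASV23, ASV26, ASV44, ASV47, ASV49, ASV55

Tracing ASV26: it sits inside (ASV44,ASV26).
Tracing ASV2: it sits inside (ASV47,ASV2).
The smallest clade enclosing both is ((ASV18,((ASV47,ASV2),(ASV49,ASV19))),((ASV44,ASV26),(ASV55,ASV23))); the answer is its 9 terminal taxa in alphabetical order.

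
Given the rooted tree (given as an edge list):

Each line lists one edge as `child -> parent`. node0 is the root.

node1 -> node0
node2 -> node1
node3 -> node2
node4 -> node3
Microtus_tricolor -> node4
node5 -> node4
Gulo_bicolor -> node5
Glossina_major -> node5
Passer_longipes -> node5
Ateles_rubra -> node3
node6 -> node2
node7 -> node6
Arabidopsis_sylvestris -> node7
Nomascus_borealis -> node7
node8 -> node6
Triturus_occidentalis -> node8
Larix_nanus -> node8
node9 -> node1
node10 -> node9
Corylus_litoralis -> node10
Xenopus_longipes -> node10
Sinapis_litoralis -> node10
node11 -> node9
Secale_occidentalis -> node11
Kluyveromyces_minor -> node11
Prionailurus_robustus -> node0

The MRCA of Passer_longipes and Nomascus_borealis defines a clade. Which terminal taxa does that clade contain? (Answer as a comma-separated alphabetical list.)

Arabidopsis_sylvestris, Ateles_rubra, Glossina_major, Gulo_bicolor, Larix_nanus, Microtus_tricolor, Nomascus_borealis, Passer_longipes, Triturus_occidentalis

Tracing Passer_longipes: it sits inside (Gulo_bicolor,Glossina_major,Passer_longipes).
Tracing Nomascus_borealis: it sits inside (Arabidopsis_sylvestris,Nomascus_borealis).
The smallest clade enclosing both is (((Microtus_tricolor,(Gulo_bicolor,Glossina_major,Passer_longipes)),Ateles_rubra),((Arabidopsis_sylvestris,Nomascus_borealis),(Triturus_occidentalis,Larix_nanus))); the answer is its 9 terminal taxa in alphabetical order.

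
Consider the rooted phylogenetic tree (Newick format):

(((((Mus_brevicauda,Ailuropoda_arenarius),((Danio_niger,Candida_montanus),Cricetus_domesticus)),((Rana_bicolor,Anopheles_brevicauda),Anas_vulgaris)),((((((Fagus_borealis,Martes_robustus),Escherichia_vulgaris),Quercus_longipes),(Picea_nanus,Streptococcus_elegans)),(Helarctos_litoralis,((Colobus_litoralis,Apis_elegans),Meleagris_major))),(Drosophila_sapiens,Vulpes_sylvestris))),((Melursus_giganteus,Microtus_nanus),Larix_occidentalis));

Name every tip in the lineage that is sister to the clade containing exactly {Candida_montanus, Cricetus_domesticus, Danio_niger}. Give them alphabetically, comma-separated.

The clade containing exactly {Candida_montanus, Cricetus_domesticus, Danio_niger} attaches to the tree at the node subtending ((Mus_brevicauda,Ailuropoda_arenarius),((Danio_niger,Candida_montanus),Cricetus_domesticus)).
The other lineage descending from that same node — the sister group — is (Mus_brevicauda,Ailuropoda_arenarius); its 2 tips in alphabetical order are the answer.

Ailuropoda_arenarius, Mus_brevicauda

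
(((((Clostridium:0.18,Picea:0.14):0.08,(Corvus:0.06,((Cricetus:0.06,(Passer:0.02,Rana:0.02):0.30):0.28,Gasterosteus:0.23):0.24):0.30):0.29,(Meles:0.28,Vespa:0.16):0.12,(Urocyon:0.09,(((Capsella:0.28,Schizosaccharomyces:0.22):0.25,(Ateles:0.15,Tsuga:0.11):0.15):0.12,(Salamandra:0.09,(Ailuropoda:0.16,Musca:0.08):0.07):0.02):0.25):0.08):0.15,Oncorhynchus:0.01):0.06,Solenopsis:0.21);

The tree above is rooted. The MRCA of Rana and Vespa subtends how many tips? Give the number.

The MRCA of Rana and Vespa is the node subtending (((Clostridium,Picea),(Corvus,((Cricetus,(Passer,Rana)),Gasterosteus))),(Meles,Vespa),(Urocyon,(((Capsella,Schizosaccharomyces),(Ateles,Tsuga)),(Salamandra,(Ailuropoda,Musca))))).
That clade contains 17 terminal taxa: Ailuropoda, Ateles, Capsella, Clostridium, Corvus, Cricetus, Gasterosteus, Meles, Musca, Passer, Picea, Rana, Salamandra, Schizosaccharomyces, Tsuga, Urocyon, Vespa.

17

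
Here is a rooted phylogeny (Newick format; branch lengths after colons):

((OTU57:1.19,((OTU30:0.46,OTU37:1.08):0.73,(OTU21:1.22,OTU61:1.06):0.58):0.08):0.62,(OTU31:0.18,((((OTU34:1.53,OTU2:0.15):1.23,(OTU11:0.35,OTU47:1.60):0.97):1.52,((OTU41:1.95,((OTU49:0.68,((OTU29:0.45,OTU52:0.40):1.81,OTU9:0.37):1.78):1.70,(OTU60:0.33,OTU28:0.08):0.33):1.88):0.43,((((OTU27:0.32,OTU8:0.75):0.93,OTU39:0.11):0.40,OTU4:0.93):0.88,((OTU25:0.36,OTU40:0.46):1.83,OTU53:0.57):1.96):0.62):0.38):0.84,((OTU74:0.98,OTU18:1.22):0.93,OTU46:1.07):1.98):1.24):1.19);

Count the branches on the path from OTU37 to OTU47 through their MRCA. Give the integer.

The MRCA of OTU37 and OTU47 is the root of the tree.
From OTU37 up to that node: 4 branches. From OTU47 up to the same node: 6 branches. Total: 4 + 6 = 10.

10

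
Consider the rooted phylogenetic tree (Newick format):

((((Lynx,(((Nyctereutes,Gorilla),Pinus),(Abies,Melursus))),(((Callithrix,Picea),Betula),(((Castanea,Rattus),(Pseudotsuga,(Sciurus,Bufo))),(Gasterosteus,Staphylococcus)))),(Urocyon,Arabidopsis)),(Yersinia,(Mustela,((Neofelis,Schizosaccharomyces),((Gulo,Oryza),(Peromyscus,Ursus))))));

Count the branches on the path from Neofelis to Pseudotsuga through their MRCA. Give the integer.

The MRCA of Neofelis and Pseudotsuga is the root of the tree.
From Neofelis up to that node: 5 branches. From Pseudotsuga up to the same node: 7 branches. Total: 5 + 7 = 12.

12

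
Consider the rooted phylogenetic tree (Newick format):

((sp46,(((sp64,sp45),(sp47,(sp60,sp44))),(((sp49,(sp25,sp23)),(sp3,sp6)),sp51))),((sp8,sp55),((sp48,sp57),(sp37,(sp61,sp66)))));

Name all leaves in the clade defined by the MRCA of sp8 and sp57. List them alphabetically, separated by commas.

sp37, sp48, sp55, sp57, sp61, sp66, sp8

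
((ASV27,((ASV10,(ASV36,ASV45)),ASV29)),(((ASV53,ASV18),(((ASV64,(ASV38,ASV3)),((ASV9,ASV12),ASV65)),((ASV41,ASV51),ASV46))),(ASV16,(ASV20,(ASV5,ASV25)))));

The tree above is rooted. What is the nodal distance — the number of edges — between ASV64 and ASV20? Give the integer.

8

The MRCA of ASV64 and ASV20 is the node subtending (((ASV53,ASV18),(((ASV64,(ASV38,ASV3)),((ASV9,ASV12),ASV65)),((ASV41,ASV51),ASV46))),(ASV16,(ASV20,(ASV5,ASV25)))).
From ASV64 up to that node: 5 branches. From ASV20 up to the same node: 3 branches. Total: 5 + 3 = 8.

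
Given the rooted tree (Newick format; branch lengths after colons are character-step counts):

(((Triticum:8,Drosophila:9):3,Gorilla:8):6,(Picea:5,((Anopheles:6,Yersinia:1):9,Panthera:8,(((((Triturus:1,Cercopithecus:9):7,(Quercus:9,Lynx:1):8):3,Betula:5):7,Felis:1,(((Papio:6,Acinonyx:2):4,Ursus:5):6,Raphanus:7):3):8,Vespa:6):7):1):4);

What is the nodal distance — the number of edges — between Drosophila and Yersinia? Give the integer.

7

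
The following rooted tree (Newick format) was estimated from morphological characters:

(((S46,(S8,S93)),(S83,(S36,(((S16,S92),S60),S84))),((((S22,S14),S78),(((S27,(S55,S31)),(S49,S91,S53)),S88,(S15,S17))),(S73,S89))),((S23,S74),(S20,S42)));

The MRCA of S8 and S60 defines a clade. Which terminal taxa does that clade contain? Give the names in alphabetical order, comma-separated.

Tracing S8: it sits inside (S8,S93).
Tracing S60: it sits inside ((S16,S92),S60).
The smallest clade enclosing both is ((S46,(S8,S93)),(S83,(S36,(((S16,S92),S60),S84))),((((S22,S14),S78),(((S27,(S55,S31)),(S49,S91,S53)),S88,(S15,S17))),(S73,S89))); the answer is its 23 terminal taxa in alphabetical order.

S14, S15, S16, S17, S22, S27, S31, S36, S46, S49, S53, S55, S60, S73, S78, S8, S83, S84, S88, S89, S91, S92, S93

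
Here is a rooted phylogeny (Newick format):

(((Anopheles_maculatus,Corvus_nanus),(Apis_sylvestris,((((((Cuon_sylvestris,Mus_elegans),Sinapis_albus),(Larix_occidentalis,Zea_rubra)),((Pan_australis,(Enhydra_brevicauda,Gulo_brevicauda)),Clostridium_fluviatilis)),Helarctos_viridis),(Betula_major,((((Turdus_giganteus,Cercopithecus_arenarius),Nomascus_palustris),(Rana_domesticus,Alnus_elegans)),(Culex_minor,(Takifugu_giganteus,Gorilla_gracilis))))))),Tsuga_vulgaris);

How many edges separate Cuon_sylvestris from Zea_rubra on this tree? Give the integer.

The MRCA of Cuon_sylvestris and Zea_rubra is the node subtending (((Cuon_sylvestris,Mus_elegans),Sinapis_albus),(Larix_occidentalis,Zea_rubra)).
From Cuon_sylvestris up to that node: 3 branches. From Zea_rubra up to the same node: 2 branches. Total: 3 + 2 = 5.

5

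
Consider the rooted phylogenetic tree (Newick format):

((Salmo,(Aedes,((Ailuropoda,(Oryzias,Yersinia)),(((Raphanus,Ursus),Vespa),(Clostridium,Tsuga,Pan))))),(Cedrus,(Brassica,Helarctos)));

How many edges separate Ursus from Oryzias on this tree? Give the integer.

The MRCA of Ursus and Oryzias is the node subtending ((Ailuropoda,(Oryzias,Yersinia)),(((Raphanus,Ursus),Vespa),(Clostridium,Tsuga,Pan))).
From Ursus up to that node: 4 branches. From Oryzias up to the same node: 3 branches. Total: 4 + 3 = 7.

7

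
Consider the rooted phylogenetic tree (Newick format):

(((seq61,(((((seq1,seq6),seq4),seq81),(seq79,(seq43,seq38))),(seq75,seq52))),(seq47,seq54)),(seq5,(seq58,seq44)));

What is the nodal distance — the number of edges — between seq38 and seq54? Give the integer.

8

The MRCA of seq38 and seq54 is the node subtending ((seq61,(((((seq1,seq6),seq4),seq81),(seq79,(seq43,seq38))),(seq75,seq52))),(seq47,seq54)).
From seq38 up to that node: 6 branches. From seq54 up to the same node: 2 branches. Total: 6 + 2 = 8.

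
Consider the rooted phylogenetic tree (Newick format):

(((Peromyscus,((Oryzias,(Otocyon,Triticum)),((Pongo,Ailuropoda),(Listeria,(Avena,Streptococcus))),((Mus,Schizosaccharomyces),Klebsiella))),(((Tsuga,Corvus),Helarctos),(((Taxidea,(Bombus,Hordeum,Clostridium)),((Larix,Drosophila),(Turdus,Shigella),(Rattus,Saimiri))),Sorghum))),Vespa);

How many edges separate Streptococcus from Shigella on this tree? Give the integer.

The MRCA of Streptococcus and Shigella is the node subtending ((Peromyscus,((Oryzias,(Otocyon,Triticum)),((Pongo,Ailuropoda),(Listeria,(Avena,Streptococcus))),((Mus,Schizosaccharomyces),Klebsiella))),(((Tsuga,Corvus),Helarctos),(((Taxidea,(Bombus,Hordeum,Clostridium)),((Larix,Drosophila),(Turdus,Shigella),(Rattus,Saimiri))),Sorghum))).
From Streptococcus up to that node: 6 branches. From Shigella up to the same node: 6 branches. Total: 6 + 6 = 12.

12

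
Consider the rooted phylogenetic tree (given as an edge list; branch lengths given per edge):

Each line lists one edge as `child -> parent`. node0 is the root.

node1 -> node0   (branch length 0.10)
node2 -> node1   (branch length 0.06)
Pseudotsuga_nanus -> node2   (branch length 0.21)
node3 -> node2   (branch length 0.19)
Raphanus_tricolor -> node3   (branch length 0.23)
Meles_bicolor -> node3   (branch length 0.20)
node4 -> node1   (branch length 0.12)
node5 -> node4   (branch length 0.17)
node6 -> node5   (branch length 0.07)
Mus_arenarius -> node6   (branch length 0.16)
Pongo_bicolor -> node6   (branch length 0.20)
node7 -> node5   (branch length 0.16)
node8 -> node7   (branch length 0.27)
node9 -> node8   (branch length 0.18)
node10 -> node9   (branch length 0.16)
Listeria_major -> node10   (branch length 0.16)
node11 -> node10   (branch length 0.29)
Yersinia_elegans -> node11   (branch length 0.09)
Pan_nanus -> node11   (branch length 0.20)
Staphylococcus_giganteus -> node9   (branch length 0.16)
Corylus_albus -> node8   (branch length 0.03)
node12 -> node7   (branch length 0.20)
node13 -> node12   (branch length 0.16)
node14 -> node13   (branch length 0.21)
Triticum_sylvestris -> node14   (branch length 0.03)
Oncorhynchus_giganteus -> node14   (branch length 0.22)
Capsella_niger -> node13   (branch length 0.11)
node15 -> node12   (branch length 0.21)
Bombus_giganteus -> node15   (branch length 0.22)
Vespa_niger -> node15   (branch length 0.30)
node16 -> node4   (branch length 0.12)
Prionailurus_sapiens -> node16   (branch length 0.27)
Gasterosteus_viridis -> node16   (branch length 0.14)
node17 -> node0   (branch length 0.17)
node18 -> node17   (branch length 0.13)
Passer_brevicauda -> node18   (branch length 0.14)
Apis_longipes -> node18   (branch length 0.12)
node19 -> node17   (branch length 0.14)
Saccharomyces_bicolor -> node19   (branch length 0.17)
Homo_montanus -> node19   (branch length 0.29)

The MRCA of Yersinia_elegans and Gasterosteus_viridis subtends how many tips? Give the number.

The MRCA of Yersinia_elegans and Gasterosteus_viridis is the node subtending (((Mus_arenarius,Pongo_bicolor),((((Listeria_major,(Yersinia_elegans,Pan_nanus)),Staphylococcus_giganteus),Corylus_albus),(((Triticum_sylvestris,Oncorhynchus_giganteus),Capsella_niger),(Bombus_giganteus,Vespa_niger)))),(Prionailurus_sapiens,Gasterosteus_viridis)).
That clade contains 14 terminal taxa: Bombus_giganteus, Capsella_niger, Corylus_albus, Gasterosteus_viridis, Listeria_major, Mus_arenarius, Oncorhynchus_giganteus, Pan_nanus, Pongo_bicolor, Prionailurus_sapiens, Staphylococcus_giganteus, Triticum_sylvestris, Vespa_niger, Yersinia_elegans.

14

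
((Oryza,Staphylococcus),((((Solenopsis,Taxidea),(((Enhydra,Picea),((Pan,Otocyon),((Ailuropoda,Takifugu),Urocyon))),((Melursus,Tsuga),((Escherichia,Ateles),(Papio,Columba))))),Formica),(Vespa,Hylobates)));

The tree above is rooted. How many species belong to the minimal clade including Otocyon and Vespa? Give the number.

18

The MRCA of Otocyon and Vespa is the node subtending ((((Solenopsis,Taxidea),(((Enhydra,Picea),((Pan,Otocyon),((Ailuropoda,Takifugu),Urocyon))),((Melursus,Tsuga),((Escherichia,Ateles),(Papio,Columba))))),Formica),(Vespa,Hylobates)).
That clade contains 18 terminal taxa: Ailuropoda, Ateles, Columba, Enhydra, Escherichia, Formica, Hylobates, Melursus, Otocyon, Pan, Papio, Picea, Solenopsis, Takifugu, Taxidea, Tsuga, Urocyon, Vespa.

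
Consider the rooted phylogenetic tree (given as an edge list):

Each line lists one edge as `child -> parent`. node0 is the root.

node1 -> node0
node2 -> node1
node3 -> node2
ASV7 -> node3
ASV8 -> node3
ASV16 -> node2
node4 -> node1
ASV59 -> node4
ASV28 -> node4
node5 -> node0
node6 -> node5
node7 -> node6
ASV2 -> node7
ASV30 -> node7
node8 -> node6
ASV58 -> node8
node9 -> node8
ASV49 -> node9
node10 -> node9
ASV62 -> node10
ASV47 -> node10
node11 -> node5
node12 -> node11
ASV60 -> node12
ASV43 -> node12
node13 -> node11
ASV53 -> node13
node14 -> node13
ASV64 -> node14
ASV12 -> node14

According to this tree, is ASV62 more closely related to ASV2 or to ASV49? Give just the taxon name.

ASV49

The MRCA of ASV62 and ASV49 subtends (ASV49,(ASV62,ASV47)) (3 taxa).
The MRCA of ASV62 and ASV2 subtends ((ASV2,ASV30),(ASV58,(ASV49,(ASV62,ASV47)))) (6 taxa).
The first is nested inside the second, so ASV62 shares a more recent common ancestor with ASV49.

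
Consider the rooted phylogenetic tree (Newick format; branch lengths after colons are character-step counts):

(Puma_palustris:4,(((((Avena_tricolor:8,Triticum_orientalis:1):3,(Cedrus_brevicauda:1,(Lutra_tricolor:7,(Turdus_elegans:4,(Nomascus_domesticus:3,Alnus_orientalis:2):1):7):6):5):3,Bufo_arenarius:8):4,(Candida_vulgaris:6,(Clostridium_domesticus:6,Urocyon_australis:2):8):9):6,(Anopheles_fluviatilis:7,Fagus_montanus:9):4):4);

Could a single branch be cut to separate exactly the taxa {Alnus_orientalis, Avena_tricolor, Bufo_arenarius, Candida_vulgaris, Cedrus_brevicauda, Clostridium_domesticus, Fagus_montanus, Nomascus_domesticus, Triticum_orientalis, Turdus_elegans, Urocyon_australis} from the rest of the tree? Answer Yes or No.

The MRCA of the listed taxa subtends (((((Avena_tricolor,Triticum_orientalis),(Cedrus_brevicauda,(Lutra_tricolor,(Turdus_elegans,(Nomascus_domesticus,Alnus_orientalis))))),Bufo_arenarius),(Candida_vulgaris,(Clostridium_domesticus,Urocyon_australis))),(Anopheles_fluviatilis,Fagus_montanus)).
That clade also contains Anopheles_fluviatilis, Lutra_tricolor, which are not in the proposed group, so the group is not monophyletic.

No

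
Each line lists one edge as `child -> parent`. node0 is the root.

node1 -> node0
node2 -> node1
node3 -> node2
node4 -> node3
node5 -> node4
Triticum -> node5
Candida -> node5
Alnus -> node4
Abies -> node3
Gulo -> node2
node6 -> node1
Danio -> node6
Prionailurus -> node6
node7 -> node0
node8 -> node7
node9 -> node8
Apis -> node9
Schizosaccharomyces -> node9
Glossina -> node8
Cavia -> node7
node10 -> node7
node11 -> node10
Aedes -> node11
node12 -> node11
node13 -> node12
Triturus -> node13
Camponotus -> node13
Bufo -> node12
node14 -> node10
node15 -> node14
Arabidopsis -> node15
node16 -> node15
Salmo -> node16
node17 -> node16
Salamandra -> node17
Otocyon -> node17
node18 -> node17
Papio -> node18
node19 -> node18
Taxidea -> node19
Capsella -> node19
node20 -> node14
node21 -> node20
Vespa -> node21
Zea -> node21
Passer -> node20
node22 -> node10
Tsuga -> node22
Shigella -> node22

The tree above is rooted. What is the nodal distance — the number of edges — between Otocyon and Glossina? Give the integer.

The MRCA of Otocyon and Glossina is the node subtending (((Apis,Schizosaccharomyces),Glossina),Cavia,((Aedes,((Triturus,Camponotus),Bufo)),((Arabidopsis,(Salmo,(Salamandra,Otocyon,(Papio,(Taxidea,Capsella))))),((Vespa,Zea),Passer)),(Tsuga,Shigella))).
From Otocyon up to that node: 6 branches. From Glossina up to the same node: 2 branches. Total: 6 + 2 = 8.

8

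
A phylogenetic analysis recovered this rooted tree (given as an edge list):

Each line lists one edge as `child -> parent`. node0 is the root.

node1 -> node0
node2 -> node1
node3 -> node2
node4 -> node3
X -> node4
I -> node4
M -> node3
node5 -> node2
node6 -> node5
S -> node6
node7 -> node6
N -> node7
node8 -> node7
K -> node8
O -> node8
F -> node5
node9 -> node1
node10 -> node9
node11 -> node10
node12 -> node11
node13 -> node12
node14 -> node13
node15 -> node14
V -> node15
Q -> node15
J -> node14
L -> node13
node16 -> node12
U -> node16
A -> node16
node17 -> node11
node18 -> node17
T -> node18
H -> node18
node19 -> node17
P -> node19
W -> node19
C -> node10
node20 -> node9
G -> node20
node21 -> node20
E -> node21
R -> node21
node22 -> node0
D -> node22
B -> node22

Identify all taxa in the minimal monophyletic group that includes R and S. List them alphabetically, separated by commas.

A, C, E, F, G, H, I, J, K, L, M, N, O, P, Q, R, S, T, U, V, W, X

Tracing R: it sits inside (E,R).
Tracing S: it sits inside (S,(N,(K,O))).
The smallest clade enclosing both is ((((X,I),M),((S,(N,(K,O))),F)),(((((((V,Q),J),L),(U,A)),((T,H),(P,W))),C),(G,(E,R)))); the answer is its 22 terminal taxa in alphabetical order.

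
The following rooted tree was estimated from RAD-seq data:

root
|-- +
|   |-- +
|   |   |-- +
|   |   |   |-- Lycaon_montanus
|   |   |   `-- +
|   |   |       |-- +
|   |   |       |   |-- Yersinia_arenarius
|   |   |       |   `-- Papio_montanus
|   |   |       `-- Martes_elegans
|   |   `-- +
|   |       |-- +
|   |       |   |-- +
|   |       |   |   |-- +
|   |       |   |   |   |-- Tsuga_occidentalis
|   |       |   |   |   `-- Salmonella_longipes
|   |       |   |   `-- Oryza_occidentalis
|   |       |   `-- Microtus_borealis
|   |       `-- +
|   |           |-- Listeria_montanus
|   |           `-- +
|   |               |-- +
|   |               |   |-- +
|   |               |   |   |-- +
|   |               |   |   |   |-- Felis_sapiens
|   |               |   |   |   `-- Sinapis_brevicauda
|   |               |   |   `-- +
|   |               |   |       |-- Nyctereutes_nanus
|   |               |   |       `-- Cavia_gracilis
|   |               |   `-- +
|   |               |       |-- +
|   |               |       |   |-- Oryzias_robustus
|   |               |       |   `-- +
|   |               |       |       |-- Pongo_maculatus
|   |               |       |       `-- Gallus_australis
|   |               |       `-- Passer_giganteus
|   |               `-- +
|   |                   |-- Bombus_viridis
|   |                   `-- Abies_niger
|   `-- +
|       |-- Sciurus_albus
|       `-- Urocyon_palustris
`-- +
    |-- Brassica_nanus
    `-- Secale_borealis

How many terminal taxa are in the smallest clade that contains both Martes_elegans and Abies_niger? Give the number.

19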